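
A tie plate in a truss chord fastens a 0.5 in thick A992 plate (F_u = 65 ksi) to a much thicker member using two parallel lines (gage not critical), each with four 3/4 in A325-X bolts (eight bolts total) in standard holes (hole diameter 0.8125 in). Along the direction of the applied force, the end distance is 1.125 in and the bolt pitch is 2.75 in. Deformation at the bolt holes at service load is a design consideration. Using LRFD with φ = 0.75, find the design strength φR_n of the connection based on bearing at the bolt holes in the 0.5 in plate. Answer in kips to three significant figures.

Per bolt r_n = 1.2 l_c t F_u ≤ 2.4 d t F_u; upper limit = 2.4 × 0.75 × 0.5 × 65 = 58.5 kips.
Edge bolt: l_c = 1.125 − 0.8125/2 = 0.7188 in → 1.2 × 0.7188 × 0.5 × 65 = 28.03 → r_n = 28.03 kips.
Interior bolts: l_c = 2.75 − 0.8125 = 1.938 in → 1.2 × 1.938 × 0.5 × 65 = 75.56 → r_n = 58.5 kips.
R_n = 2 × 28.03 + 6 × 58.5 = 407.1 kips.
Design strength φR_n = 0.75 × 407.1 = 305 kips.

305 kips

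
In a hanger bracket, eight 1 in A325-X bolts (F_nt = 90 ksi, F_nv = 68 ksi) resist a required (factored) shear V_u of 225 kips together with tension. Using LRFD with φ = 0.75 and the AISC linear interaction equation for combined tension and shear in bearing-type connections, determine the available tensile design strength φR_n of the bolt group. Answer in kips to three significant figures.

254 kips

A_b = π·1²/4 = 0.7854 in²; f_rv = 225 / (8 × 0.7854) = 35.81 ksi.
F'_nt = 1.3 F_nt − (F_nt / φF_nv) f_rv = 1.3·90 − (90/(0.75·68))·35.81 = 53.81 ksi, capped at F_nt → F'_nt = 53.81 ksi.
R_n = F'_nt · A_b · n = 53.81 × 0.7854 × 8 = 338.1 kips.
Design strength φR_n = 0.75 × 338.1 = 254 kips.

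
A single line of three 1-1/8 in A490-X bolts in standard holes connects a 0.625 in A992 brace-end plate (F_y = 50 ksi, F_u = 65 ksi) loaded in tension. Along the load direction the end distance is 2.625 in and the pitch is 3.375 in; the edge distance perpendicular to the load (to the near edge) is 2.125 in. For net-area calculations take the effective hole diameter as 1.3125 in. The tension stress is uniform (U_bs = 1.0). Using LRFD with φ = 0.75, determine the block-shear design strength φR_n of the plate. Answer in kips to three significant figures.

156 kips

Shear plane L_v = 2.625 + 2·3.375 = 9.375 in; A_gv = 9.375 × 0.625 = 5.859 in².
A_nv = (9.375 − 2.5·1.3125) × 0.625 = 3.809 in².
A_nt = (2.125 − 0.5·1.3125) × 0.625 = 0.918 in².
0.6 F_u A_nv = 148.5 kips; 0.6 F_y A_gv = 175.8 kips → shear rupture governs the shear term.
R_n = 148.5 + 1.0 × 65 × 0.918 = 208.2 kips.
Design strength φR_n = 0.75 × 208.2 = 156 kips.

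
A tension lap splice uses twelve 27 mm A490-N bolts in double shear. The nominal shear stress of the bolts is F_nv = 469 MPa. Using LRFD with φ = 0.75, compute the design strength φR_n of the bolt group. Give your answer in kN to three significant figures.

A_b = π × 27² / 4 = 572.6 mm².
R_n = F_nv · A_b · n · n_s = 469 × 572.6 × 12 × 2 / 1000 = 6445 kN.
Design strength φR_n = 0.75 × 6445 = 4830 kN.

4830 kN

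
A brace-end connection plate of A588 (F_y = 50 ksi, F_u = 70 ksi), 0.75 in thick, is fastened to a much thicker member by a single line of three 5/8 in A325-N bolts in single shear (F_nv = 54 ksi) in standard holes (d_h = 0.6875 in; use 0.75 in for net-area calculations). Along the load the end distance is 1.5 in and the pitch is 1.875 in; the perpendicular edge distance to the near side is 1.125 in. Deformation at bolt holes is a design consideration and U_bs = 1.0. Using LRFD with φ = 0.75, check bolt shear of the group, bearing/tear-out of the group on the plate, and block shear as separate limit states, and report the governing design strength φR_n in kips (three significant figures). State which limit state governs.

Bolt shear: A_b = π·0.625²/4 = 0.3068 in²; R_n = 54 × 0.3068 × 3 × 1 = 49.7 kips → 0.75 × 49.7 = 37.3 kips.
Bearing: edge l_c = 1.156, r_n = 72.84 kips; interior l_c = 1.188, r_n = 74.81 kips; R_n = 72.84 + 2·74.81 = 222.5 kips → 167 kips.
Block shear: A_gv = 3.938, A_nv = 2.531, A_nt = 0.5625 in²; R_n = min(0.6F_uA_nv, 0.6F_yA_gv) + U_bs·F_u·A_nt = 145.7 kips → 109 kips.
Bolt shear governs: 37.3 kips.

37.3 kips (bolt shear governs)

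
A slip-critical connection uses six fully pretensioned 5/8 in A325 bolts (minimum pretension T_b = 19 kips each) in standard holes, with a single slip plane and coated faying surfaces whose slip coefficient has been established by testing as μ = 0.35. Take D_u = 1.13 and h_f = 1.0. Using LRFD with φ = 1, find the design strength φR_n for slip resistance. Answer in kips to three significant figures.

R_n = μ · D_u · h_f · T_b · n_s · n_b = 0.35 × 1.13 × 1.0 × 19 × 1 × 6 = 45.09 kips.
Design strength φR_n = 1 × 45.09 = 45.1 kips.

45.1 kips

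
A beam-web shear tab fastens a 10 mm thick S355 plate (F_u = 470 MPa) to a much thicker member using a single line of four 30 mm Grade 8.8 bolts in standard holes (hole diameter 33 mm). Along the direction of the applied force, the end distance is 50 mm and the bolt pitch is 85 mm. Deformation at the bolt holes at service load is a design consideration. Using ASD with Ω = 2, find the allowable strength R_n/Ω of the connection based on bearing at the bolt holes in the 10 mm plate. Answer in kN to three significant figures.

534 kN

Per bolt r_n = 1.2 l_c t F_u ≤ 2.4 d t F_u; upper limit = 2.4 × 30 × 10 × 470 / 1000 = 338.4 kN.
Edge bolt: l_c = 50 − 33/2 = 33.5 mm → 1.2 × 33.5 × 10 × 470 / 1000 = 188.9 → r_n = 188.9 kN.
Interior bolts: l_c = 85 − 33 = 52 mm → 1.2 × 52 × 10 × 470 / 1000 = 293.3 → r_n = 293.3 kN.
R_n = 1 × 188.9 + 3 × 293.3 = 1069 kN.
Allowable strength R_n/Ω = 1069 / 2 = 534 kN.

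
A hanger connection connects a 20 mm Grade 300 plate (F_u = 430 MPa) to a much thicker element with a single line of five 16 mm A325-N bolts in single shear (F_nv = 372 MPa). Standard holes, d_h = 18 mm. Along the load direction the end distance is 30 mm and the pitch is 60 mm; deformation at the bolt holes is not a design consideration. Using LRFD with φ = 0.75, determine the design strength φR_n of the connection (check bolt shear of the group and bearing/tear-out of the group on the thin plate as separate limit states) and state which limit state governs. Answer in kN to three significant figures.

Bolt shear: A_b = π·16²/4 = 201.1 mm²; R_n = 372 × 201.1 × 5 × 1 / 1000 = 374 kN → 0.75 × 374 = 280 kN.
Bearing (1.5 l_c t F_u ≤ 3.0 d t F_u): upper limit = 3.0·16·20·430 / 1000 = 412.8 kN.
  Edge l_c = 30 − 18/2 = 21 → r_n = 270.9 kN; interior l_c = 60 − 18 = 42 → r_n = 412.8 kN.
  R_n,bearing = 1·270.9 + 4·412.8 = 1922 kN → 0.75 × 1922 = 1440 kN.
Bolt shear governs: 280 kN.

280 kN (bolt shear governs)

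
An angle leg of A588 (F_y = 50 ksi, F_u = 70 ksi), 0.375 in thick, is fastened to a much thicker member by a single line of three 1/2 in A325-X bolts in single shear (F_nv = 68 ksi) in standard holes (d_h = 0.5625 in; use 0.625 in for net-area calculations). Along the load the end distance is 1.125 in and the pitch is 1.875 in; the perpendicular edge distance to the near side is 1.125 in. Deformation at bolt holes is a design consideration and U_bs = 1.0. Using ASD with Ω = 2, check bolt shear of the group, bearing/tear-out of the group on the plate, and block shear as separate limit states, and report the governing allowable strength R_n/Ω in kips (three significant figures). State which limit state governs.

Bolt shear: A_b = π·0.5²/4 = 0.1963 in²; R_n = 68 × 0.1963 × 3 × 1 = 40.06 kips → 40.06 / 2 = 20 kips.
Bearing: edge l_c = 0.8438, r_n = 26.58 kips; interior l_c = 1.312, r_n = 31.5 kips; R_n = 26.58 + 2·31.5 = 89.58 kips → 44.8 kips.
Block shear: A_gv = 1.828, A_nv = 1.242, A_nt = 0.3047 in²; R_n = min(0.6F_uA_nv, 0.6F_yA_gv) + U_bs·F_u·A_nt = 73.5 kips → 36.8 kips.
Bolt shear governs: 20 kips.

20 kips (bolt shear governs)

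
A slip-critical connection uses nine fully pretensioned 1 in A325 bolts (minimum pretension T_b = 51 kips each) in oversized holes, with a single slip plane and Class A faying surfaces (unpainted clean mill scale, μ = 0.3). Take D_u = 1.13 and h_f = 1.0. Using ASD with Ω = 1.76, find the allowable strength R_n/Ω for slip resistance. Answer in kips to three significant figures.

R_n = μ · D_u · h_f · T_b · n_s · n_b = 0.3 × 1.13 × 1.0 × 51 × 1 × 9 = 155.6 kips.
Allowable strength R_n/Ω = 155.6 / 1.76 = 88.4 kips.

88.4 kips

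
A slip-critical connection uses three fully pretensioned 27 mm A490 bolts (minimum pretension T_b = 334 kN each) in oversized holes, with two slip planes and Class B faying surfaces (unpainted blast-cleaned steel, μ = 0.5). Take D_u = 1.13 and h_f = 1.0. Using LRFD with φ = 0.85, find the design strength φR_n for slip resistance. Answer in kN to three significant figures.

R_n = μ · D_u · h_f · T_b · n_s · n_b = 0.5 × 1.13 × 1.0 × 334 × 2 × 3 = 1132 kN.
Design strength φR_n = 0.85 × 1132 = 962 kN.

962 kN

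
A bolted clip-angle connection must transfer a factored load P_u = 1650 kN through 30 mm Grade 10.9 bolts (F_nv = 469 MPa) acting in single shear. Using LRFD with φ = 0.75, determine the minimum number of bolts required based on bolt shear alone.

7 bolts

A_b = π·30²/4 = 706.9 mm².
Per-bolt design strength φR_n = 0.75 × 469 × 706.9 × 1 / 1000 = 248.6 kN.
n ≥ 1650 / 248.6 = 6.636 → use 7 bolts.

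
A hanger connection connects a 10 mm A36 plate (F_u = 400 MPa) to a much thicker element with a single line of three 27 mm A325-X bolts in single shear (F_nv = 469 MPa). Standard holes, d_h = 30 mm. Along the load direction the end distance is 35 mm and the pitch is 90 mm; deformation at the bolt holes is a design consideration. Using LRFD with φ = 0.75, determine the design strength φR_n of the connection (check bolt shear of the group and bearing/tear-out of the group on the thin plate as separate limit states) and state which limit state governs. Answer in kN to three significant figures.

Bolt shear: A_b = π·27²/4 = 572.6 mm²; R_n = 469 × 572.6 × 3 × 1 / 1000 = 805.6 kN → 0.75 × 805.6 = 604 kN.
Bearing (1.2 l_c t F_u ≤ 2.4 d t F_u): upper limit = 2.4·27·10·400 / 1000 = 259.2 kN.
  Edge l_c = 35 − 30/2 = 20 → r_n = 96 kN; interior l_c = 90 − 30 = 60 → r_n = 259.2 kN.
  R_n,bearing = 1·96 + 2·259.2 = 614.4 kN → 0.75 × 614.4 = 461 kN.
Bearing governs: 461 kN.

461 kN (bearing governs)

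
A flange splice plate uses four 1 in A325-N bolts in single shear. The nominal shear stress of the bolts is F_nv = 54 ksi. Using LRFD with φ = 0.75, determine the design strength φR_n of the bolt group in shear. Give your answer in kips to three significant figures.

A_b = π × 1² / 4 = 0.7854 in².
R_n = F_nv · A_b · n · n_s = 54 × 0.7854 × 4 × 1 = 169.6 kips.
Design strength φR_n = 0.75 × 169.6 = 127 kips.

127 kips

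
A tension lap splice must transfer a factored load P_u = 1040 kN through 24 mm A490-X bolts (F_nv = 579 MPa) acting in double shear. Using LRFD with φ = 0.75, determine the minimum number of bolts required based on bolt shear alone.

3 bolts

A_b = π·24²/4 = 452.4 mm².
Per-bolt design strength φR_n = 0.75 × 579 × 452.4 × 2 / 1000 = 392.9 kN.
n ≥ 1040 / 392.9 = 2.647 → use 3 bolts.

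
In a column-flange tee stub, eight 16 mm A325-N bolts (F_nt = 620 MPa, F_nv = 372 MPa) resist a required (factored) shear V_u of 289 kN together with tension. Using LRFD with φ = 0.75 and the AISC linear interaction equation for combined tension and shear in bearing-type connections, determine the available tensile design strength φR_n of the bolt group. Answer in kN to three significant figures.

491 kN

A_b = π·16²/4 = 201.1 mm²; f_rv = 289 × 1000 / (8 × 201.1) = 179.7 MPa.
F'_nt = 1.3 F_nt − (F_nt / φF_nv) f_rv = 1.3·620 − (620/(0.75·372))·179.7 = 406.7 MPa, capped at F_nt → F'_nt = 406.7 MPa.
R_n = F'_nt · A_b · n = 406.7 × 201.1 × 8 / 1000 = 654.2 kN.
Design strength φR_n = 0.75 × 654.2 = 491 kN.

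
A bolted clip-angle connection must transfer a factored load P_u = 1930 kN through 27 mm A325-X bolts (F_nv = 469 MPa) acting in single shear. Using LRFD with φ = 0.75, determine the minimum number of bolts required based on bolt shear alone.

10 bolts

A_b = π·27²/4 = 572.6 mm².
Per-bolt design strength φR_n = 0.75 × 469 × 572.6 × 1 / 1000 = 201.4 kN.
n ≥ 1930 / 201.4 = 9.583 → use 10 bolts.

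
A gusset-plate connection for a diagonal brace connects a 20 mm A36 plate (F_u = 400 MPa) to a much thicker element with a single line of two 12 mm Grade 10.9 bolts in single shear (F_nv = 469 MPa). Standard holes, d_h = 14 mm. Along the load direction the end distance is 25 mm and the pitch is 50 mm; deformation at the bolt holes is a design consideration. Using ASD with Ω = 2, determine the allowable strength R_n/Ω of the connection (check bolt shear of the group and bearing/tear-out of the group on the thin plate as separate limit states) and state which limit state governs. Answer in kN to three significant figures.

53 kN (bolt shear governs)

Bolt shear: A_b = π·12²/4 = 113.1 mm²; R_n = 469 × 113.1 × 2 × 1 / 1000 = 106.1 kN → 106.1 / 2 = 53 kN.
Bearing (1.2 l_c t F_u ≤ 2.4 d t F_u): upper limit = 2.4·12·20·400 / 1000 = 230.4 kN.
  Edge l_c = 25 − 14/2 = 18 → r_n = 172.8 kN; interior l_c = 50 − 14 = 36 → r_n = 230.4 kN.
  R_n,bearing = 1·172.8 + 1·230.4 = 403.2 kN → 403.2 / 2 = 202 kN.
Bolt shear governs: 53 kN.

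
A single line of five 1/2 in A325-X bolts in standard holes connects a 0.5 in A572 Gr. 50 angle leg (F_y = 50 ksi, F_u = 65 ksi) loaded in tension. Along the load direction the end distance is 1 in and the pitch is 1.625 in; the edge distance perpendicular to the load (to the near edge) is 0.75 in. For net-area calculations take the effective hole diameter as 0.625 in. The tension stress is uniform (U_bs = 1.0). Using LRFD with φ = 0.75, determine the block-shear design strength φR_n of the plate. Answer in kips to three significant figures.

79.2 kips

Shear plane L_v = 1 + 4·1.625 = 7.5 in; A_gv = 7.5 × 0.5 = 3.75 in².
A_nv = (7.5 − 4.5·0.625) × 0.5 = 2.344 in².
A_nt = (0.75 − 0.5·0.625) × 0.5 = 0.2188 in².
0.6 F_u A_nv = 91.41 kips; 0.6 F_y A_gv = 112.5 kips → shear rupture governs the shear term.
R_n = 91.41 + 1.0 × 65 × 0.2188 = 105.6 kips.
Design strength φR_n = 0.75 × 105.6 = 79.2 kips.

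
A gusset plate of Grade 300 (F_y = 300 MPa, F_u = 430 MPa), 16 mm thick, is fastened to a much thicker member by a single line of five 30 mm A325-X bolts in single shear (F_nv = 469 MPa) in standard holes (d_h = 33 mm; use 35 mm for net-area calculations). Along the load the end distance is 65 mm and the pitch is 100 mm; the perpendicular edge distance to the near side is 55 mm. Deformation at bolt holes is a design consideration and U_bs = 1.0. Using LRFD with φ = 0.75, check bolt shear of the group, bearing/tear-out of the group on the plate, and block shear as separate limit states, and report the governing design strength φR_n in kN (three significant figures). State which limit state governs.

Bolt shear: A_b = π·30²/4 = 706.9 mm²; R_n = 469 × 706.9 × 5 × 1 / 1000 = 1658 kN → 0.75 × 1658 = 1240 kN.
Bearing: edge l_c = 48.5, r_n = 400.4 kN; interior l_c = 67, r_n = 495.4 kN; R_n = 400.4 + 4·495.4 = 2382 kN → 1790 kN.
Block shear: A_gv = 7440, A_nv = 4920, A_nt = 600 mm²; R_n = min(0.6F_uA_nv, 0.6F_yA_gv) + U_bs·F_u·A_nt = 1527 kN → 1150 kN.
Block shear governs: 1150 kN.

1150 kN (block shear governs)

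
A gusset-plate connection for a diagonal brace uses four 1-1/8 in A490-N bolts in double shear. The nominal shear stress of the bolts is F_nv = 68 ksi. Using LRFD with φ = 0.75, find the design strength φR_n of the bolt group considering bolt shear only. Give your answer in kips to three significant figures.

A_b = π × 1.125² / 4 = 0.994 in².
R_n = F_nv · A_b · n · n_s = 68 × 0.994 × 4 × 2 = 540.7 kips.
Design strength φR_n = 0.75 × 540.7 = 406 kips.

406 kips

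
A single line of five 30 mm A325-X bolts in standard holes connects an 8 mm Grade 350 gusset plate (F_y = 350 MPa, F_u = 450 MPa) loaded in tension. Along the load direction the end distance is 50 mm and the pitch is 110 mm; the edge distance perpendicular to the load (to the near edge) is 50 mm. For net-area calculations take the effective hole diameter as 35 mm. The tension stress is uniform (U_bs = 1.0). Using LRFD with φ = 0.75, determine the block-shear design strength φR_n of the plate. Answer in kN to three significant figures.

626 kN

Shear plane L_v = 50 + 4·110 = 490 mm; A_gv = 490 × 8 = 3920 mm².
A_nv = (490 − 4.5·35) × 8 = 2660 mm².
A_nt = (50 − 0.5·35) × 8 = 260 mm².
0.6 F_u A_nv = 718.2 kN; 0.6 F_y A_gv = 823.2 kN → shear rupture governs the shear term.
R_n = 718.2 + 1.0 × 450 × 260 / 1000 = 835.2 kN.
Design strength φR_n = 0.75 × 835.2 = 626 kN.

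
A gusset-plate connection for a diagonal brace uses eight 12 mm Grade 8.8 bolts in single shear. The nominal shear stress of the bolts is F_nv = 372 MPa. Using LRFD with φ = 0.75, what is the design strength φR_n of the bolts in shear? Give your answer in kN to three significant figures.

A_b = π × 12² / 4 = 113.1 mm².
R_n = F_nv · A_b · n · n_s = 372 × 113.1 × 8 × 1 / 1000 = 336.6 kN.
Design strength φR_n = 0.75 × 336.6 = 252 kN.

252 kN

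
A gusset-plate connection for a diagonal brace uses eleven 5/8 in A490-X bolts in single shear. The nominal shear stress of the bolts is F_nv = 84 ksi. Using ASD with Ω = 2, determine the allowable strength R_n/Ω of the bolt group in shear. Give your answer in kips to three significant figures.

142 kips

A_b = π × 0.625² / 4 = 0.3068 in².
R_n = F_nv · A_b · n · n_s = 84 × 0.3068 × 11 × 1 = 283.5 kips.
Allowable strength R_n/Ω = 283.5 / 2 = 142 kips.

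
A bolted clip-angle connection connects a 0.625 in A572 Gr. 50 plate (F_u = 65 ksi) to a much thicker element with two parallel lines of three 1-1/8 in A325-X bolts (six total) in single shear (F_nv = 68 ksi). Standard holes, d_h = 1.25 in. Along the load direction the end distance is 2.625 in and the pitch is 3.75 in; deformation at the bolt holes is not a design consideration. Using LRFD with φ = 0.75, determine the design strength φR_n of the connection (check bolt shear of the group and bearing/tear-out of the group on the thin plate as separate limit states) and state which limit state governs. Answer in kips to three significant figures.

304 kips (bolt shear governs)

Bolt shear: A_b = π·1.125²/4 = 0.994 in²; R_n = 68 × 0.994 × 6 × 1 = 405.6 kips → 0.75 × 405.6 = 304 kips.
Bearing (1.5 l_c t F_u ≤ 3.0 d t F_u): upper limit = 3.0·1.125·0.625·65 = 137.1 kips.
  Edge l_c = 2.625 − 1.25/2 = 2 → r_n = 121.9 kips; interior l_c = 3.75 − 1.25 = 2.5 → r_n = 137.1 kips.
  R_n,bearing = 2·121.9 + 4·137.1 = 792.2 kips → 0.75 × 792.2 = 594 kips.
Bolt shear governs: 304 kips.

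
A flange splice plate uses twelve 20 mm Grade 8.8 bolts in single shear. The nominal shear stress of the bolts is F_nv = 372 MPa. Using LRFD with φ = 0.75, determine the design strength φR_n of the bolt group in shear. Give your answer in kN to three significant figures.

A_b = π × 20² / 4 = 314.2 mm².
R_n = F_nv · A_b · n · n_s = 372 × 314.2 × 12 × 1 / 1000 = 1402 kN.
Design strength φR_n = 0.75 × 1402 = 1050 kN.

1050 kN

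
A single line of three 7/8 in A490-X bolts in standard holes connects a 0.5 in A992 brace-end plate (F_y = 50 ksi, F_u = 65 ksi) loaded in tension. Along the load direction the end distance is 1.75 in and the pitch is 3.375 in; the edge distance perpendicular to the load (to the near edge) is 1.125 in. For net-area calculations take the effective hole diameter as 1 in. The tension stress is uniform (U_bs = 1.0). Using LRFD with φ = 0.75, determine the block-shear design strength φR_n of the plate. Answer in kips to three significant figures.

Shear plane L_v = 1.75 + 2·3.375 = 8.5 in; A_gv = 8.5 × 0.5 = 4.25 in².
A_nv = (8.5 − 2.5·1) × 0.5 = 3 in².
A_nt = (1.125 − 0.5·1) × 0.5 = 0.3125 in².
0.6 F_u A_nv = 117 kips; 0.6 F_y A_gv = 127.5 kips → shear rupture governs the shear term.
R_n = 117 + 1.0 × 65 × 0.3125 = 137.3 kips.
Design strength φR_n = 0.75 × 137.3 = 103 kips.

103 kips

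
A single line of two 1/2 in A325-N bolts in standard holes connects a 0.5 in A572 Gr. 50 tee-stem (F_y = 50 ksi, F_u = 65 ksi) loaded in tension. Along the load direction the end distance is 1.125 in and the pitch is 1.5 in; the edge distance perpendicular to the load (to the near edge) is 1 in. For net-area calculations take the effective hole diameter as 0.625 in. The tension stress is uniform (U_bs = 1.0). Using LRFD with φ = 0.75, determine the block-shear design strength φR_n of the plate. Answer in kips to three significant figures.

41.4 kips

Shear plane L_v = 1.125 + 1·1.5 = 2.625 in; A_gv = 2.625 × 0.5 = 1.312 in².
A_nv = (2.625 − 1.5·0.625) × 0.5 = 0.8438 in².
A_nt = (1 − 0.5·0.625) × 0.5 = 0.3438 in².
0.6 F_u A_nv = 32.91 kips; 0.6 F_y A_gv = 39.38 kips → shear rupture governs the shear term.
R_n = 32.91 + 1.0 × 65 × 0.3438 = 55.25 kips.
Design strength φR_n = 0.75 × 55.25 = 41.4 kips.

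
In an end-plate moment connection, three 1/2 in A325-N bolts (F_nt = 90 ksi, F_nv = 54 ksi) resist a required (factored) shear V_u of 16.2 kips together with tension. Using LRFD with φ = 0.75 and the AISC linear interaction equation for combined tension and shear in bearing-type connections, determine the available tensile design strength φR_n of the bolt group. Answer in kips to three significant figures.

A_b = π·0.5²/4 = 0.1963 in²; f_rv = 16.2 / (3 × 0.1963) = 27.5 ksi.
F'_nt = 1.3 F_nt − (F_nt / φF_nv) f_rv = 1.3·90 − (90/(0.75·54))·27.5 = 55.88 ksi, capped at F_nt → F'_nt = 55.88 ksi.
R_n = F'_nt · A_b · n = 55.88 × 0.1963 × 3 = 32.92 kips.
Design strength φR_n = 0.75 × 32.92 = 24.7 kips.

24.7 kips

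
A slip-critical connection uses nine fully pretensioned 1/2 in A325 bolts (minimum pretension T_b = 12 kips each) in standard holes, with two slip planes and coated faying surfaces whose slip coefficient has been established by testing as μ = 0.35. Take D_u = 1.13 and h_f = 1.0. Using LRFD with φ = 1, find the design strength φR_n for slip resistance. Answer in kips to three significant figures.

85.4 kips

R_n = μ · D_u · h_f · T_b · n_s · n_b = 0.35 × 1.13 × 1.0 × 12 × 2 × 9 = 85.43 kips.
Design strength φR_n = 1 × 85.43 = 85.4 kips.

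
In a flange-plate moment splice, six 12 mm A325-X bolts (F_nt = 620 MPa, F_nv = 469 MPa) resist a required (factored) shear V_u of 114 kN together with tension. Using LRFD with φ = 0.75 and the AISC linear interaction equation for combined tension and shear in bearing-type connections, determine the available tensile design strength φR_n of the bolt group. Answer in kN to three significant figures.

A_b = π·12²/4 = 113.1 mm²; f_rv = 114 × 1000 / (6 × 113.1) = 168 MPa.
F'_nt = 1.3 F_nt − (F_nt / φF_nv) f_rv = 1.3·620 − (620/(0.75·469))·168 = 509.9 MPa, capped at F_nt → F'_nt = 509.9 MPa.
R_n = F'_nt · A_b · n = 509.9 × 113.1 × 6 / 1000 = 346 kN.
Design strength φR_n = 0.75 × 346 = 260 kN.

260 kN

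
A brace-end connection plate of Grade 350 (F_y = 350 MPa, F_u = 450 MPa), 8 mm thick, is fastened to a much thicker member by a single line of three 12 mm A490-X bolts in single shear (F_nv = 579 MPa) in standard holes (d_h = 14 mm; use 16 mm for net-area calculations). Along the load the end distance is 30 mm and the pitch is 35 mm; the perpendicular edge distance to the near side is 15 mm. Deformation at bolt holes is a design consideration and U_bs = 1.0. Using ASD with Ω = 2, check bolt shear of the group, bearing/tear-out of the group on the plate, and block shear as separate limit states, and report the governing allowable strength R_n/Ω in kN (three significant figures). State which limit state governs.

77.4 kN (block shear governs)

Bolt shear: A_b = π·12²/4 = 113.1 mm²; R_n = 579 × 113.1 × 3 × 1 / 1000 = 196.5 kN → 196.5 / 2 = 98.2 kN.
Bearing: edge l_c = 23, r_n = 99.36 kN; interior l_c = 21, r_n = 90.72 kN; R_n = 99.36 + 2·90.72 = 280.8 kN → 140 kN.
Block shear: A_gv = 800, A_nv = 480, A_nt = 56 mm²; R_n = min(0.6F_uA_nv, 0.6F_yA_gv) + U_bs·F_u·A_nt = 154.8 kN → 77.4 kN.
Block shear governs: 77.4 kN.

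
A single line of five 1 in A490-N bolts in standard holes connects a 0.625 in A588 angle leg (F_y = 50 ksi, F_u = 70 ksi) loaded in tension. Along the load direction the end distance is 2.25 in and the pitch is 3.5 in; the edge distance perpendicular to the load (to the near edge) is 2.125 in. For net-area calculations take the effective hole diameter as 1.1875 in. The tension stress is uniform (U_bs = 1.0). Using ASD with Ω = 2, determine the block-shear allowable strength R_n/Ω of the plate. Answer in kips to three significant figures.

Shear plane L_v = 2.25 + 4·3.5 = 16.25 in; A_gv = 16.25 × 0.625 = 10.16 in².
A_nv = (16.25 − 4.5·1.1875) × 0.625 = 6.816 in².
A_nt = (2.125 − 0.5·1.1875) × 0.625 = 0.957 in².
0.6 F_u A_nv = 286.3 kips; 0.6 F_y A_gv = 304.7 kips → shear rupture governs the shear term.
R_n = 286.3 + 1.0 × 70 × 0.957 = 353.3 kips.
Allowable strength R_n/Ω = 353.3 / 2 = 177 kips.

177 kips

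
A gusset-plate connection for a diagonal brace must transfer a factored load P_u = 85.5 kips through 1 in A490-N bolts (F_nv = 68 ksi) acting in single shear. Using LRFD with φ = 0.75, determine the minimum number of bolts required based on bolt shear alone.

A_b = π·1²/4 = 0.7854 in².
Per-bolt design strength φR_n = 0.75 × 68 × 0.7854 × 1 = 40.06 kips.
n ≥ 85.5 / 40.06 = 2.135 → use 3 bolts.

3 bolts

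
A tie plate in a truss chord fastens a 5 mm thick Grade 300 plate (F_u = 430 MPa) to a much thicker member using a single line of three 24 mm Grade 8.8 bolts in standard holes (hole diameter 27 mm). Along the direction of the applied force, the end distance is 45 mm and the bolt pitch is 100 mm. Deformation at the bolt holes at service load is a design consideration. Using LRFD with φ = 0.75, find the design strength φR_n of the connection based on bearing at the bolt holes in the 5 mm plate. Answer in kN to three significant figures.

Per bolt r_n = 1.2 l_c t F_u ≤ 2.4 d t F_u; upper limit = 2.4 × 24 × 5 × 430 / 1000 = 123.8 kN.
Edge bolt: l_c = 45 − 27/2 = 31.5 mm → 1.2 × 31.5 × 5 × 430 / 1000 = 81.27 → r_n = 81.27 kN.
Interior bolts: l_c = 100 − 27 = 73 mm → 1.2 × 73 × 5 × 430 / 1000 = 188.3 → r_n = 123.8 kN.
R_n = 1 × 81.27 + 2 × 123.8 = 328.9 kN.
Design strength φR_n = 0.75 × 328.9 = 247 kN.

247 kN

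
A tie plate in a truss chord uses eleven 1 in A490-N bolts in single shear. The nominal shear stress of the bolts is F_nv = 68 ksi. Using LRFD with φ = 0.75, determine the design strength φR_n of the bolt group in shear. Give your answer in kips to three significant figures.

441 kips

A_b = π × 1² / 4 = 0.7854 in².
R_n = F_nv · A_b · n · n_s = 68 × 0.7854 × 11 × 1 = 587.5 kips.
Design strength φR_n = 0.75 × 587.5 = 441 kips.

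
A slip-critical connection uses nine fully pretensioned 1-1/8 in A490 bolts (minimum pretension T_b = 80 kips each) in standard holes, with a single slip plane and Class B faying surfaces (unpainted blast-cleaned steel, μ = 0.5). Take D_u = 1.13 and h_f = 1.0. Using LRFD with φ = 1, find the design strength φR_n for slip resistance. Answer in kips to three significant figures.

407 kips

R_n = μ · D_u · h_f · T_b · n_s · n_b = 0.5 × 1.13 × 1.0 × 80 × 1 × 9 = 406.8 kips.
Design strength φR_n = 1 × 406.8 = 407 kips.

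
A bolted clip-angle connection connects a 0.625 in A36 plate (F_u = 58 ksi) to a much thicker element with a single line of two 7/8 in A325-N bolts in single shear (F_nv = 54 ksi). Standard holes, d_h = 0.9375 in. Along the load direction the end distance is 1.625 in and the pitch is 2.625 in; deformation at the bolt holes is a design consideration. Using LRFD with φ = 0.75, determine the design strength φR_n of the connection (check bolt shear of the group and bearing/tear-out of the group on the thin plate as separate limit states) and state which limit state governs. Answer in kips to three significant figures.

Bolt shear: A_b = π·0.875²/4 = 0.6013 in²; R_n = 54 × 0.6013 × 2 × 1 = 64.94 kips → 0.75 × 64.94 = 48.7 kips.
Bearing (1.2 l_c t F_u ≤ 2.4 d t F_u): upper limit = 2.4·0.875·0.625·58 = 76.12 kips.
  Edge l_c = 1.625 − 0.9375/2 = 1.156 → r_n = 50.3 kips; interior l_c = 2.625 − 0.9375 = 1.688 → r_n = 73.41 kips.
  R_n,bearing = 1·50.3 + 1·73.41 = 123.7 kips → 0.75 × 123.7 = 92.8 kips.
Bolt shear governs: 48.7 kips.

48.7 kips (bolt shear governs)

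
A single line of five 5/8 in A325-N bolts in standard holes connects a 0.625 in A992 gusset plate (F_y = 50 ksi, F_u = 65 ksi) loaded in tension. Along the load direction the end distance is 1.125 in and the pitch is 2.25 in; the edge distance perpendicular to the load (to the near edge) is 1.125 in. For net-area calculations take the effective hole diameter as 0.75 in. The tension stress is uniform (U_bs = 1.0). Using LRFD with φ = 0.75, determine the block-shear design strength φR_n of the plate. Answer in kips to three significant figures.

146 kips

Shear plane L_v = 1.125 + 4·2.25 = 10.12 in; A_gv = 10.12 × 0.625 = 6.328 in².
A_nv = (10.12 − 4.5·0.75) × 0.625 = 4.219 in².
A_nt = (1.125 − 0.5·0.75) × 0.625 = 0.4688 in².
0.6 F_u A_nv = 164.5 kips; 0.6 F_y A_gv = 189.8 kips → shear rupture governs the shear term.
R_n = 164.5 + 1.0 × 65 × 0.4688 = 195 kips.
Design strength φR_n = 0.75 × 195 = 146 kips.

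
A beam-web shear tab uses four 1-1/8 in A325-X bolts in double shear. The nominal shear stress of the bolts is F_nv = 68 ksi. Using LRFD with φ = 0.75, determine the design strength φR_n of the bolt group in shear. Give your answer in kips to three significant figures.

A_b = π × 1.125² / 4 = 0.994 in².
R_n = F_nv · A_b · n · n_s = 68 × 0.994 × 4 × 2 = 540.7 kips.
Design strength φR_n = 0.75 × 540.7 = 406 kips.

406 kips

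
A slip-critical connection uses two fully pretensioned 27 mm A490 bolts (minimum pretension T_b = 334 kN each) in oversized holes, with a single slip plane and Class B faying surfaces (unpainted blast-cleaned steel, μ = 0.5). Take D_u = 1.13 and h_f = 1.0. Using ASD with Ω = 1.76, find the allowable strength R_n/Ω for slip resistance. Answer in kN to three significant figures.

R_n = μ · D_u · h_f · T_b · n_s · n_b = 0.5 × 1.13 × 1.0 × 334 × 1 × 2 = 377.4 kN.
Allowable strength R_n/Ω = 377.4 / 1.76 = 214 kN.

214 kN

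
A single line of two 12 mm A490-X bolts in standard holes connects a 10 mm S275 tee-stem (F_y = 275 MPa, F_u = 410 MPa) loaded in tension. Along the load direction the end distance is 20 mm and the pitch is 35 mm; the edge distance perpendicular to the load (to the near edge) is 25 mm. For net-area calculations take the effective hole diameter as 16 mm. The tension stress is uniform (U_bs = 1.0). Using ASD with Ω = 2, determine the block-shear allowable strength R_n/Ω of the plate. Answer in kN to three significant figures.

Shear plane L_v = 20 + 1·35 = 55 mm; A_gv = 55 × 10 = 550 mm².
A_nv = (55 − 1.5·16) × 10 = 310 mm².
A_nt = (25 − 0.5·16) × 10 = 170 mm².
0.6 F_u A_nv = 76.26 kN; 0.6 F_y A_gv = 90.75 kN → shear rupture governs the shear term.
R_n = 76.26 + 1.0 × 410 × 170 / 1000 = 146 kN.
Allowable strength R_n/Ω = 146 / 2 = 73 kN.

73 kN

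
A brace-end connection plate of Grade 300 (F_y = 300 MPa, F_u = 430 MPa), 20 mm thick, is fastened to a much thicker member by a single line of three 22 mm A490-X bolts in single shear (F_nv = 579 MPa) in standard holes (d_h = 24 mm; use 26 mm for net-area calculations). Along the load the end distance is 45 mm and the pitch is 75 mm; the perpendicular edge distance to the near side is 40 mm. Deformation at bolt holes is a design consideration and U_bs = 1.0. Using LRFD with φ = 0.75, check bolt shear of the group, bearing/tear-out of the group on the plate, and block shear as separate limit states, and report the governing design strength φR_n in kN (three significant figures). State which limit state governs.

495 kN (bolt shear governs)

Bolt shear: A_b = π·22²/4 = 380.1 mm²; R_n = 579 × 380.1 × 3 × 1 / 1000 = 660.3 kN → 0.75 × 660.3 = 495 kN.
Bearing: edge l_c = 33, r_n = 340.6 kN; interior l_c = 51, r_n = 454.1 kN; R_n = 340.6 + 2·454.1 = 1249 kN → 937 kN.
Block shear: A_gv = 3900, A_nv = 2600, A_nt = 540 mm²; R_n = min(0.6F_uA_nv, 0.6F_yA_gv) + U_bs·F_u·A_nt = 903 kN → 677 kN.
Bolt shear governs: 495 kN.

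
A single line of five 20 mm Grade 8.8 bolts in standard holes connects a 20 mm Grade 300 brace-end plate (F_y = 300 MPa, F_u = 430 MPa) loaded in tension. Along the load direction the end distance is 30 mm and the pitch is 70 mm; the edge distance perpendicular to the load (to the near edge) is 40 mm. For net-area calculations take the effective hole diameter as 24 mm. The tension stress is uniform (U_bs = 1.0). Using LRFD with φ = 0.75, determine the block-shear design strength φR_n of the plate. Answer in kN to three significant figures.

962 kN

Shear plane L_v = 30 + 4·70 = 310 mm; A_gv = 310 × 20 = 6200 mm².
A_nv = (310 − 4.5·24) × 20 = 4040 mm².
A_nt = (40 − 0.5·24) × 20 = 560 mm².
0.6 F_u A_nv = 1042 kN; 0.6 F_y A_gv = 1116 kN → shear rupture governs the shear term.
R_n = 1042 + 1.0 × 430 × 560 / 1000 = 1283 kN.
Design strength φR_n = 0.75 × 1283 = 962 kN.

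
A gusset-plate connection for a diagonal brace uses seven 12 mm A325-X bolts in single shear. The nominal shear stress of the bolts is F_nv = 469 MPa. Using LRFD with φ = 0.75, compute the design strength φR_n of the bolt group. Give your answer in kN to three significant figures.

A_b = π × 12² / 4 = 113.1 mm².
R_n = F_nv · A_b · n · n_s = 469 × 113.1 × 7 × 1 / 1000 = 371.3 kN.
Design strength φR_n = 0.75 × 371.3 = 278 kN.

278 kN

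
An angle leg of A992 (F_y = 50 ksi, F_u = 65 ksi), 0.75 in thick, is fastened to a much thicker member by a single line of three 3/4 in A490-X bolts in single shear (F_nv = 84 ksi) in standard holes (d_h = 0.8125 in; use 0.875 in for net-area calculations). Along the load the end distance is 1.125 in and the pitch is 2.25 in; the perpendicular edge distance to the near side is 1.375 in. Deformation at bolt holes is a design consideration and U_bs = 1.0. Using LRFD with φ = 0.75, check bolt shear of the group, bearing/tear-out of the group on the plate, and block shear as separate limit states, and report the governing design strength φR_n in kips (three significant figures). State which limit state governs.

Bolt shear: A_b = π·0.75²/4 = 0.4418 in²; R_n = 84 × 0.4418 × 3 × 1 = 111.3 kips → 0.75 × 111.3 = 83.5 kips.
Bearing: edge l_c = 0.7188, r_n = 42.05 kips; interior l_c = 1.438, r_n = 84.09 kips; R_n = 42.05 + 2·84.09 = 210.2 kips → 158 kips.
Block shear: A_gv = 4.219, A_nv = 2.578, A_nt = 0.7031 in²; R_n = min(0.6F_uA_nv, 0.6F_yA_gv) + U_bs·F_u·A_nt = 146.2 kips → 110 kips.
Bolt shear governs: 83.5 kips.

83.5 kips (bolt shear governs)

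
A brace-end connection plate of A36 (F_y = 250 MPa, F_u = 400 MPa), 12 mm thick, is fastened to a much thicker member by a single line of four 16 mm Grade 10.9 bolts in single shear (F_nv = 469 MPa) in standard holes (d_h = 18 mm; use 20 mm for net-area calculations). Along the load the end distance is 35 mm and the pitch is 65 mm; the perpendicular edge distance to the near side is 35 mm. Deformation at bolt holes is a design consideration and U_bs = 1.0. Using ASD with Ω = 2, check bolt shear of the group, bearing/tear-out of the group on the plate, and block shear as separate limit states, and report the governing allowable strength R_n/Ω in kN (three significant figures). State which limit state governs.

Bolt shear: A_b = π·16²/4 = 201.1 mm²; R_n = 469 × 201.1 × 4 × 1 / 1000 = 377.2 kN → 377.2 / 2 = 189 kN.
Bearing: edge l_c = 26, r_n = 149.8 kN; interior l_c = 47, r_n = 184.3 kN; R_n = 149.8 + 3·184.3 = 702.7 kN → 351 kN.
Block shear: A_gv = 2760, A_nv = 1920, A_nt = 300 mm²; R_n = min(0.6F_uA_nv, 0.6F_yA_gv) + U_bs·F_u·A_nt = 534 kN → 267 kN.
Bolt shear governs: 189 kN.

189 kN (bolt shear governs)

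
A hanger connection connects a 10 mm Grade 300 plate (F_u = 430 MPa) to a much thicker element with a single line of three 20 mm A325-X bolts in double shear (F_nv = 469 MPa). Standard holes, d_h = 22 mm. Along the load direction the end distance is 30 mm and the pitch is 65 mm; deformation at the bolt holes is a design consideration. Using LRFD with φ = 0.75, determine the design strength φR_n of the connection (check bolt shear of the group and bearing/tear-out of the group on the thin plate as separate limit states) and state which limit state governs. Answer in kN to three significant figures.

Bolt shear: A_b = π·20²/4 = 314.2 mm²; R_n = 469 × 314.2 × 3 × 2 / 1000 = 884 kN → 0.75 × 884 = 663 kN.
Bearing (1.2 l_c t F_u ≤ 2.4 d t F_u): upper limit = 2.4·20·10·430 / 1000 = 206.4 kN.
  Edge l_c = 30 − 22/2 = 19 → r_n = 98.04 kN; interior l_c = 65 − 22 = 43 → r_n = 206.4 kN.
  R_n,bearing = 1·98.04 + 2·206.4 = 510.8 kN → 0.75 × 510.8 = 383 kN.
Bearing governs: 383 kN.

383 kN (bearing governs)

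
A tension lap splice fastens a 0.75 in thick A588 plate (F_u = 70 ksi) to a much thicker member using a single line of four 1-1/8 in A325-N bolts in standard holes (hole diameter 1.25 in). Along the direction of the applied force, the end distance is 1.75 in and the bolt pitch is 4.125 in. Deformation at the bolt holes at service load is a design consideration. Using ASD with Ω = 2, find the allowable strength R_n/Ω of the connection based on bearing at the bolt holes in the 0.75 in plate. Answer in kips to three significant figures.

Per bolt r_n = 1.2 l_c t F_u ≤ 2.4 d t F_u; upper limit = 2.4 × 1.125 × 0.75 × 70 = 141.8 kips.
Edge bolt: l_c = 1.75 − 1.25/2 = 1.125 in → 1.2 × 1.125 × 0.75 × 70 = 70.88 → r_n = 70.88 kips.
Interior bolts: l_c = 4.125 − 1.25 = 2.875 in → 1.2 × 2.875 × 0.75 × 70 = 181.1 → r_n = 141.8 kips.
R_n = 1 × 70.88 + 3 × 141.8 = 496.1 kips.
Allowable strength R_n/Ω = 496.1 / 2 = 248 kips.

248 kips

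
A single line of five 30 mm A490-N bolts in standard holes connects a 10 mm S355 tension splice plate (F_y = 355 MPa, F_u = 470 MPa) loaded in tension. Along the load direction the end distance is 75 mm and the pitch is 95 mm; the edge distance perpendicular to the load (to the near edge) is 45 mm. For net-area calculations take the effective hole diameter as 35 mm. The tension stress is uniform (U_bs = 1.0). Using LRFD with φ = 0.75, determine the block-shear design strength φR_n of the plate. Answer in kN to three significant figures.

726 kN

Shear plane L_v = 75 + 4·95 = 455 mm; A_gv = 455 × 10 = 4550 mm².
A_nv = (455 − 4.5·35) × 10 = 2975 mm².
A_nt = (45 − 0.5·35) × 10 = 275 mm².
0.6 F_u A_nv = 839 kN; 0.6 F_y A_gv = 969.1 kN → shear rupture governs the shear term.
R_n = 839 + 1.0 × 470 × 275 / 1000 = 968.2 kN.
Design strength φR_n = 0.75 × 968.2 = 726 kN.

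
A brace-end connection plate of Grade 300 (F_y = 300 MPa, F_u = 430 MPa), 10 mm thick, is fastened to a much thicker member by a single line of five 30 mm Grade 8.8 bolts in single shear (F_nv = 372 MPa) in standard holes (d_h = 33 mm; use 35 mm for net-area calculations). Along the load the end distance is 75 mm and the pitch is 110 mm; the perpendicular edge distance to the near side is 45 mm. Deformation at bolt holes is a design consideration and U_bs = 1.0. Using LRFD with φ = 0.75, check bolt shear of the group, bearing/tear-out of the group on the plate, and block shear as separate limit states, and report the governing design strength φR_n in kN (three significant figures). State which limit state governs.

780 kN (block shear governs)

Bolt shear: A_b = π·30²/4 = 706.9 mm²; R_n = 372 × 706.9 × 5 × 1 / 1000 = 1315 kN → 0.75 × 1315 = 986 kN.
Bearing: edge l_c = 58.5, r_n = 301.9 kN; interior l_c = 77, r_n = 309.6 kN; R_n = 301.9 + 4·309.6 = 1540 kN → 1160 kN.
Block shear: A_gv = 5150, A_nv = 3575, A_nt = 275 mm²; R_n = min(0.6F_uA_nv, 0.6F_yA_gv) + U_bs·F_u·A_nt = 1041 kN → 780 kN.
Block shear governs: 780 kN.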